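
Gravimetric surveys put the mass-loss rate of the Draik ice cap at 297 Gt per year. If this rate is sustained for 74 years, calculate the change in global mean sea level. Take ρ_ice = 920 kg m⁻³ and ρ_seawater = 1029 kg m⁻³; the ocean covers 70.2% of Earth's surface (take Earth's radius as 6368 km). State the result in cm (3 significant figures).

≈ 5.97 cm

Total mass lost = 297 Gt/yr × 74 yr = 2.198×10^4 Gt = 2.198×10^16 kg.
ρ_w = 1029 kg m⁻³, so water volume = 2.198×10^16 / 1029 = 2.136×10^13 m³.
Δh = 2.136×10^13 / 3.58×10^14 = 0.0597 m = 5.97 cm.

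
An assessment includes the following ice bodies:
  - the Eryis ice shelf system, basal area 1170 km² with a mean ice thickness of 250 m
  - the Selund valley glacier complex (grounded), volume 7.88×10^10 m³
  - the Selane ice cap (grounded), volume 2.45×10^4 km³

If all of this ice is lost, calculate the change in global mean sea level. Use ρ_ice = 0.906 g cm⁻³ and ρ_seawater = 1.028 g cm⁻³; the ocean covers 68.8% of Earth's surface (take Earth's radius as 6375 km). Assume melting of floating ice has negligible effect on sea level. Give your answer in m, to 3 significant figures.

The Eryis ice shelf system is floating and already displaces its own weight of water, so its melt adds essentially nothing to sea level.
Selund: 7.88×10^10 m³ × (906/1028) = 6.945×10^10 m³ of water.
Selane: 2.45×10^4 km³ × (906/1028) = 2.159×10^4 km³ of water.
Total added water ≈ 2.166×10^13 m³ over 3.51×10^14 m² → Δh = 0.0617 m.

≈ 0.0617 m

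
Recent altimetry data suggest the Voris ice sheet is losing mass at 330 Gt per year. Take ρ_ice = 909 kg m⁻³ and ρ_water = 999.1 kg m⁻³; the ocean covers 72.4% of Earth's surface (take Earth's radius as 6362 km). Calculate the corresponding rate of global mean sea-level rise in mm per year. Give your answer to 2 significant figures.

≈ 0.90 mm/yr

ρ_w = 999.1 kg m⁻³. Annual water volume added = 330 Gt / ρ_w = 3.300×10^14 kg / 999.1 kg m⁻³ = 3.303×10^11 m³.
Δh per year = 3.303×10^11 / 3.68×10^14 = 8.97×10^-4 m = 0.90 mm.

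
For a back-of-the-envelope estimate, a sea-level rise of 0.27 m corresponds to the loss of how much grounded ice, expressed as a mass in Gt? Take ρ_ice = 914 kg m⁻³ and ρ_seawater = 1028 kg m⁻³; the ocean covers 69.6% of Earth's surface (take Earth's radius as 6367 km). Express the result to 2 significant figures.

≈ 9.8×10^4 Gt

Required water volume = Δh × A = 0.27 m × 3.55×10^14 m² = 9.573×10^13 m³.
ρ_w = 1028 kg m⁻³, so the mass of water = 9.573×10^13 m³ × 1028 kg m⁻³ = 9.841×10^16 kg = 9.8×10^4 Gt (and the same mass of ice, by conservation).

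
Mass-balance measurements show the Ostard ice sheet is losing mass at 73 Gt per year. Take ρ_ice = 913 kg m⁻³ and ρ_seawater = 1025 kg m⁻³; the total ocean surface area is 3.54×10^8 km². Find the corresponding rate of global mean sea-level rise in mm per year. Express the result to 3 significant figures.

ρ_w = 1025 kg m⁻³. Annual water volume added = 73 Gt / ρ_w = 7.300×10^13 kg / 1025 kg m⁻³ = 7.122×10^10 m³.
Δh per year = 7.122×10^10 / 3.54×10^14 = 2.01×10^-4 m = 0.201 mm.

≈ 0.201 mm/yr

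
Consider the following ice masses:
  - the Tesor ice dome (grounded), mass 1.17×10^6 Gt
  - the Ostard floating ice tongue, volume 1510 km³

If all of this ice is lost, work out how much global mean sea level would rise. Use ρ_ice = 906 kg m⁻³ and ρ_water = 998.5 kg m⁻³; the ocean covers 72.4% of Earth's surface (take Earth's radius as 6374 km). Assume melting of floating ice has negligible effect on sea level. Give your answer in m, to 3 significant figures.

≈ 3.17 m

Tesor: 1.17×10^6 Gt = 1.170×10^18 kg; dividing by ρ_w = 998.5 kg m⁻³ gives 1.172×10^15 m³ of water.
The Ostard floating ice tongue is floating and already displaces its own weight of water, so its melt adds essentially nothing to sea level.
Total added water ≈ 1.172×10^15 m³ over 3.70×10^14 m² → Δh = 3.17 m.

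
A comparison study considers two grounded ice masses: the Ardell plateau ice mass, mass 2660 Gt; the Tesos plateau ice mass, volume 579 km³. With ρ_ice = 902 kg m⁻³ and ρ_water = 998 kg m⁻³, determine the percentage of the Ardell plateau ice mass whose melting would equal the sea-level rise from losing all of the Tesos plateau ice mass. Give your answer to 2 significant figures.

≈ 20 %

Equal sea-level rise means equal mass of meltwater, i.e. equal mass of ice lost.
Ice mass of Tesos: 5.223×10^14 kg; ice mass of Ardell: 2.660×10^15 kg.
Fraction required = 5.223×10^14 / 2.660×10^15 = 0.196 → 20 %.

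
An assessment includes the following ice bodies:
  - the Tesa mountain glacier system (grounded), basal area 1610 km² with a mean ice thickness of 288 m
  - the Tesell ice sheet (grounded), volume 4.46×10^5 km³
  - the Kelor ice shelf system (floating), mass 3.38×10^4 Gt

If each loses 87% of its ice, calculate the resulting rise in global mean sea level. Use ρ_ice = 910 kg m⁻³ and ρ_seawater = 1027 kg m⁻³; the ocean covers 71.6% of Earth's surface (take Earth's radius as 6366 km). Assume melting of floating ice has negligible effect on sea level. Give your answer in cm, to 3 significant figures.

Tesa: ice volume = 1610 km² × 288 m = 463.7 km³; 0.87 × 463.7 × (910/1027) = 357.4 km³ of water.
Tesell: 0.87 × 4.46×10^5 km³ × (910/1027) = 3.438×10^5 km³ of water.
The Kelor ice shelf system is floating and already displaces its own weight of water, so its melt adds essentially nothing to sea level.
Total added water ≈ 3.442×10^14 m³ over 3.65×10^14 m² → Δh = 0.944 m = 94.4 cm.

≈ 94.4 cm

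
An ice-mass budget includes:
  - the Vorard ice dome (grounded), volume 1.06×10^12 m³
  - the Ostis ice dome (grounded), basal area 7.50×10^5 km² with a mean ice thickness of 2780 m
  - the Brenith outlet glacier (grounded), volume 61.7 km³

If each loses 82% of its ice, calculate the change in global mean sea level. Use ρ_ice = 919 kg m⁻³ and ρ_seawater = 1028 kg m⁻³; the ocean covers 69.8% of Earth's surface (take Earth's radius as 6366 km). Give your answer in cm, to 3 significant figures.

Vorard: 0.82 × 1.06×10^12 m³ × (919/1028) = 7.770×10^11 m³ of water.
Ostis: ice volume = 7.50×10^5 km² × 2780 m = 2.085×10^6 km³; 0.82 × 2.085×10^6 × (919/1028) = 1.528×10^6 km³ of water.
Brenith: 0.82 × 61.7 km³ × (919/1028) = 45.23 km³ of water.
Total added water ≈ 1.529×10^15 m³ over 3.55×10^14 m² → Δh = 4.30 m = 430 cm.

≈ 430 cm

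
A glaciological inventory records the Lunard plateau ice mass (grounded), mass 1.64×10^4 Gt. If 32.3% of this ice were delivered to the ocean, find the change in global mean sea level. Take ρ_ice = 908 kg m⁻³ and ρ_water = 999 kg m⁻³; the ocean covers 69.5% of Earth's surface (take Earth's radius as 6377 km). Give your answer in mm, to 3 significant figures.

Lunard: 0.323 × 1.64×10^4 Gt = 5.297×10^15 kg; dividing by ρ_w = 999 kg m⁻³ gives 5.303×10^12 m³ of water.
Spread over 3.55×10^14 m² of ocean, Δh = 5.303×10^12 / 3.55×10^14 = 0.0149 m = 14.9 mm.

≈ 14.9 mm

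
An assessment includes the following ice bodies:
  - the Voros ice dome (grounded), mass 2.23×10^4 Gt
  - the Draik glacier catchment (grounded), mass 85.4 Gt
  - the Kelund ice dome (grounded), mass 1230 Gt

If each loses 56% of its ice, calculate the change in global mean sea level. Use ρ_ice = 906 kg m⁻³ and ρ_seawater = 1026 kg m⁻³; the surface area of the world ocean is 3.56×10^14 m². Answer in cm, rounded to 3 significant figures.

≈ 3.62 cm

Voros: 0.56 × 2.23×10^4 Gt = 1.249×10^16 kg; dividing by ρ_w = 1026 kg m⁻³ gives 1.217×10^13 m³ of water.
Draik: 0.56 × 85.4 Gt = 4.782×10^13 kg; dividing by ρ_w = 1026 kg m⁻³ gives 4.661×10^10 m³ of water.
Kelund: 0.56 × 1230 Gt = 6.888×10^14 kg; dividing by ρ_w = 1026 kg m⁻³ gives 6.713×10^11 m³ of water.
Total added water ≈ 1.289×10^13 m³ over 3.56×10^14 m² → Δh = 0.0362 m = 3.62 cm.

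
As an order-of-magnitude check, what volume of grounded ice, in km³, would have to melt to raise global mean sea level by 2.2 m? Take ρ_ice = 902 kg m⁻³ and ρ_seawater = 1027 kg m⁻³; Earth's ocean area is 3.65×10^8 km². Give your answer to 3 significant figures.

Required water volume = Δh × A = 2.2 m × 3.65×10^14 m² = 8.030×10^14 m³ = 8.030×10^5 km³.
Ice volume = water volume × ρ_w/ρ_ice = 8.030×10^5 × 1027/902 = 9.14×10^5 km³.

≈ 9.14×10^5 km³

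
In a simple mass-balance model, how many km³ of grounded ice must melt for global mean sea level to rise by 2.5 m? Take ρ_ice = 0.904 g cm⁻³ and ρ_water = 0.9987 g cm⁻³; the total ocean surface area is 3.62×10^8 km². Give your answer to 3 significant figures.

Required water volume = Δh × A = 2.5 m × 3.62×10^14 m² = 9.050×10^14 m³ = 9.050×10^5 km³.
Ice volume = water volume × ρ_w/ρ_ice = 9.050×10^5 × 998.7/904 = 1.00×10^6 km³.

≈ 1.00×10^6 km³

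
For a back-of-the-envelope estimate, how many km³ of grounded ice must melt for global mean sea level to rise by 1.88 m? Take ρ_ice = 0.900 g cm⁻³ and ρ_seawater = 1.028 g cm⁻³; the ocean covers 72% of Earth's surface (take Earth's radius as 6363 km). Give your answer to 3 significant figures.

Required water volume = Δh × A = 1.88 m × 3.66×10^14 m² = 6.887×10^14 m³ = 6.887×10^5 km³.
Ice volume = water volume × ρ_w/ρ_ice = 6.887×10^5 × 1028/900 = 7.87×10^5 km³.

≈ 7.87×10^5 km³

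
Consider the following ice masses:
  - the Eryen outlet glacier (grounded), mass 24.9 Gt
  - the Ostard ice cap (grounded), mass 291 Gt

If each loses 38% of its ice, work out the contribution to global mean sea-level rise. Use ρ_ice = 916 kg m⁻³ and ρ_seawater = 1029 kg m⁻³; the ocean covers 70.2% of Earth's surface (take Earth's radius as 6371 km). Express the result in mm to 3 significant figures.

≈ 0.326 mm

Eryen: 0.38 × 24.9 Gt = 9.462×10^12 kg; dividing by ρ_w = 1029 kg m⁻³ gives 9.195×10^9 m³ of water.
Ostard: 0.38 × 291 Gt = 1.106×10^14 kg; dividing by ρ_w = 1029 kg m⁻³ gives 1.075×10^11 m³ of water.
Total added water ≈ 1.167×10^11 m³ over 3.58×10^14 m² → Δh = 3.26×10^-4 m = 0.326 mm.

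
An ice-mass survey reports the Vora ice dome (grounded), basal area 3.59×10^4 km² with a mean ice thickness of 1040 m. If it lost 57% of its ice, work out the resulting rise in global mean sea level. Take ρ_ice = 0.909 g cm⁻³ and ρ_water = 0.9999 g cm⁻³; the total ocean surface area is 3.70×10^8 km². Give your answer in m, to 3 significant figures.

Vora: ice volume = 3.59×10^4 km² × 1040 m = 3.734×10^4 km³; 0.57 × 3.734×10^4 × (909/999.9) = 1.935×10^4 km³ of water.
Spread over 3.70×10^14 m² of ocean, Δh = 1.935×10^13 / 3.70×10^14 = 0.0523 m.

≈ 0.0523 m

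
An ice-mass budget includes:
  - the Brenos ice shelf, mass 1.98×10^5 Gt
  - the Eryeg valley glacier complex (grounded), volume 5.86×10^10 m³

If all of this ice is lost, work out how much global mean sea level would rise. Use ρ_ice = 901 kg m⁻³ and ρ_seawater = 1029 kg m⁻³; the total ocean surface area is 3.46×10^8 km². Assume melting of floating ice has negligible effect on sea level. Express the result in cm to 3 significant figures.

≈ 0.0148 cm

The Brenos ice shelf is floating and already displaces its own weight of water, so its melt adds essentially nothing to sea level.
Eryeg: 5.86×10^10 m³ × (901/1029) = 5.131×10^10 m³ of water.
Total added water ≈ 5.131×10^10 m³ over 3.46×10^14 m² → Δh = 1.48×10^-4 m = 0.0148 cm.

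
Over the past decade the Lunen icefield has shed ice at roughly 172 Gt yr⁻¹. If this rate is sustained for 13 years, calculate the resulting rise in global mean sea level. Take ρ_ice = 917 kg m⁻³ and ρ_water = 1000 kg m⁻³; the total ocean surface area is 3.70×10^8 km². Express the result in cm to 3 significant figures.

Total mass lost = 172 Gt/yr × 13 yr = 2236 Gt = 2.236×10^15 kg.
ρ_w = 1000 kg m⁻³, so water volume = 2.236×10^15 / 1000 = 2.236×10^12 m³.
Δh = 2.236×10^12 / 3.70×10^14 = 6.04×10^-3 m = 0.604 cm.

≈ 0.604 cm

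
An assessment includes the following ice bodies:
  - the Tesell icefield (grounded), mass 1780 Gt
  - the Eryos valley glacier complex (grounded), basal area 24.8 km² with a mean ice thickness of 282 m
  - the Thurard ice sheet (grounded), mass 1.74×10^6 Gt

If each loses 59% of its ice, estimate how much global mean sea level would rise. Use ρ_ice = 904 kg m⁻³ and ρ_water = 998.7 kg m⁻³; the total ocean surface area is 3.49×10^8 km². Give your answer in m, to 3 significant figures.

Tesell: 0.59 × 1780 Gt = 1.050×10^15 kg; dividing by ρ_w = 998.7 kg m⁻³ gives 1.052×10^12 m³ of water.
Eryos: ice volume = 24.8 km² × 282 m = 6.994 km³; 0.59 × 6.994 × (904/998.7) = 3.735 km³ of water.
Thurard: 0.59 × 1.74×10^6 Gt = 1.027×10^18 kg; dividing by ρ_w = 998.7 kg m⁻³ gives 1.028×10^15 m³ of water.
Total added water ≈ 1.029×10^15 m³ over 3.49×10^14 m² → Δh = 2.95 m.

≈ 2.95 m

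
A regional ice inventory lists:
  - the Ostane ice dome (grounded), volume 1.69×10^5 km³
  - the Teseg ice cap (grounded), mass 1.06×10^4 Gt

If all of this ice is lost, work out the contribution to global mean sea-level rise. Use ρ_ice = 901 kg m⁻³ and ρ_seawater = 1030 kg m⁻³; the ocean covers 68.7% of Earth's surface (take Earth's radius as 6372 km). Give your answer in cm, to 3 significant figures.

≈ 45.1 cm

Ostane: 1.69×10^5 km³ × (901/1030) = 1.478×10^5 km³ of water.
Teseg: 1.06×10^4 Gt = 1.060×10^16 kg; dividing by ρ_w = 1030 kg m⁻³ gives 1.029×10^13 m³ of water.
Total added water ≈ 1.581×10^14 m³ over 3.51×10^14 m² → Δh = 0.451 m = 45.1 cm.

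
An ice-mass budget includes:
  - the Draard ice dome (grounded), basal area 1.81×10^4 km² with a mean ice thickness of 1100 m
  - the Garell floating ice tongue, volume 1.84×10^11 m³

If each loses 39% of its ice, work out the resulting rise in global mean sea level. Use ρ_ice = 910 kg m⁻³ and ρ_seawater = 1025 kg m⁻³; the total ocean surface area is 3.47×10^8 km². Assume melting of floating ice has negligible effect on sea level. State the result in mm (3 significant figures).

≈ 19.9 mm

Draard: ice volume = 1.81×10^4 km² × 1100 m = 1.991×10^4 km³; 0.39 × 1.991×10^4 × (910/1025) = 6894 km³ of water.
The Garell floating ice tongue is floating and already displaces its own weight of water, so its melt adds essentially nothing to sea level.
Total added water ≈ 6.894×10^12 m³ over 3.47×10^14 m² → Δh = 0.0199 m = 19.9 mm.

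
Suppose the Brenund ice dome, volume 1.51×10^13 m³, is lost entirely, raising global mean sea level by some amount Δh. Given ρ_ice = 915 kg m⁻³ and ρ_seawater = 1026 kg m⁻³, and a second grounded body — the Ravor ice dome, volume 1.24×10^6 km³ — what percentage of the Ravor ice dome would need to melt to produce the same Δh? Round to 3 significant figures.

≈ 1.22 %

Equal sea-level rise means equal mass of meltwater, i.e. equal mass of ice lost.
Ice mass of Brenund: 1.382×10^16 kg; ice mass of Ravor: 1.135×10^18 kg.
Fraction required = 1.382×10^16 / 1.135×10^18 = 0.0122 → 1.22 %.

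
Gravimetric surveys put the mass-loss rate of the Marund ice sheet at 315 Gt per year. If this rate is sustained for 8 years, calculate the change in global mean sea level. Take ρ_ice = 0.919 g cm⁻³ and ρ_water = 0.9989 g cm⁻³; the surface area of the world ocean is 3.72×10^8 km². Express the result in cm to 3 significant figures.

≈ 0.678 cm

Total mass lost = 315 Gt/yr × 8 yr = 2520 Gt = 2.520×10^15 kg.
ρ_w = 0.9989 g cm⁻³ = 998.9 kg m⁻³, so water volume = 2.520×10^15 / 998.9 = 2.523×10^12 m³.
Δh = 2.523×10^12 / 3.72×10^14 = 6.78×10^-3 m = 0.678 cm.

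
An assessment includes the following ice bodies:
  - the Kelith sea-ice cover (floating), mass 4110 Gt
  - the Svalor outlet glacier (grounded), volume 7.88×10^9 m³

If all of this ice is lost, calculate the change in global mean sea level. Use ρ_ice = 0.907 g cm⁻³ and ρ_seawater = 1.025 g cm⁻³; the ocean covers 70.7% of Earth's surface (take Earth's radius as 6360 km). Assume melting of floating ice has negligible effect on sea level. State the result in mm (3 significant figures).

The Kelith sea-ice cover is floating and already displaces its own weight of water, so its melt adds essentially nothing to sea level.
Svalor: 7.88×10^9 m³ × (907/1025) = 6.973×10^9 m³ of water.
Total added water ≈ 6.973×10^9 m³ over 3.59×10^14 m² → Δh = 1.94×10^-5 m = 0.0194 mm.

≈ 0.0194 mm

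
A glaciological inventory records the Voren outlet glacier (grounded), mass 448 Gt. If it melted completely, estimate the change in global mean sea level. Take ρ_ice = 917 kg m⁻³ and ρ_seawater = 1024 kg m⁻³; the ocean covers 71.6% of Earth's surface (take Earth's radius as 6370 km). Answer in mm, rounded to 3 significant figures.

Voren: 448 Gt = 4.480×10^14 kg; dividing by ρ_w = 1024 kg m⁻³ gives 4.375×10^11 m³ of water.
Spread over 3.65×10^14 m² of ocean, Δh = 4.375×10^11 / 3.65×10^14 = 1.20×10^-3 m = 1.20 mm.

≈ 1.20 mm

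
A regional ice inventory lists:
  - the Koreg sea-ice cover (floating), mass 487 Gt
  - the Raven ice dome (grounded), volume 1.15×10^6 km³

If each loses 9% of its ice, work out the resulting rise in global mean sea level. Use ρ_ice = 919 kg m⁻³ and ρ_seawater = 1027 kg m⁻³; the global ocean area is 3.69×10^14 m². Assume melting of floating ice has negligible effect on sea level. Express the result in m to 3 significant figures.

The Koreg sea-ice cover is floating and already displaces its own weight of water, so its melt adds essentially nothing to sea level.
Raven: 0.09 × 1.15×10^6 km³ × (919/1027) = 9.262×10^4 km³ of water.
Total added water ≈ 9.262×10^13 m³ over 3.69×10^14 m² → Δh = 0.251 m.

≈ 0.251 m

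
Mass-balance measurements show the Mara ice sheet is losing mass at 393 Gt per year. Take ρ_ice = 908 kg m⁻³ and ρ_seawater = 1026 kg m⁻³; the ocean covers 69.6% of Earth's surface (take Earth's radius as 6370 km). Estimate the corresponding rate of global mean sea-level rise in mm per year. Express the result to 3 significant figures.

≈ 1.08 mm/yr

ρ_w = 1026 kg m⁻³. Annual water volume added = 393 Gt / ρ_w = 3.930×10^14 kg / 1026 kg m⁻³ = 3.830×10^11 m³.
Δh per year = 3.830×10^11 / 3.55×10^14 = 1.08×10^-3 m = 1.08 mm.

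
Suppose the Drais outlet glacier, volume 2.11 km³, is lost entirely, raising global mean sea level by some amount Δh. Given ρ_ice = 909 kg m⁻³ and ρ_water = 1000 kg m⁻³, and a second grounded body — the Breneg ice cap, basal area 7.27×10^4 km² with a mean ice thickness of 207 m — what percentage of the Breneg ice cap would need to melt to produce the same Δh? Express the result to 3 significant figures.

Equal sea-level rise means equal mass of meltwater, i.e. equal mass of ice lost.
Ice mass of Drais: 1.918×10^12 kg; ice mass of Breneg: 1.368×10^16 kg.
Fraction required = 1.918×10^12 / 1.368×10^16 = 1.40×10^-4 → 0.0140 %.

≈ 0.0140 %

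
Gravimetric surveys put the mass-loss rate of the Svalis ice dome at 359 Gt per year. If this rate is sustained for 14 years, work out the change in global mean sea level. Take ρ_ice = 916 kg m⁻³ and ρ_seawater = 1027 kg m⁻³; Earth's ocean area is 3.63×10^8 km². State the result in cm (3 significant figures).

Total mass lost = 359 Gt/yr × 14 yr = 5026 Gt = 5.026×10^15 kg.
ρ_w = 1027 kg m⁻³, so water volume = 5.026×10^15 / 1027 = 4.894×10^12 m³.
Δh = 4.894×10^12 / 3.63×10^14 = 0.0135 m = 1.35 cm.

≈ 1.35 cm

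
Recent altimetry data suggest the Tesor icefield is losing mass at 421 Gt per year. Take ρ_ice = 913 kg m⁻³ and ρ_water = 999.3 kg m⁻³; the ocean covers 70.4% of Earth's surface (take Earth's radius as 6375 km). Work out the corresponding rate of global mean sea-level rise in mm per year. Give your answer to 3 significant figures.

≈ 1.17 mm/yr

ρ_w = 999.3 kg m⁻³. Annual water volume added = 421 Gt / ρ_w = 4.210×10^14 kg / 999.3 kg m⁻³ = 4.213×10^11 m³.
Δh per year = 4.213×10^11 / 3.60×10^14 = 1.17×10^-3 m = 1.17 mm.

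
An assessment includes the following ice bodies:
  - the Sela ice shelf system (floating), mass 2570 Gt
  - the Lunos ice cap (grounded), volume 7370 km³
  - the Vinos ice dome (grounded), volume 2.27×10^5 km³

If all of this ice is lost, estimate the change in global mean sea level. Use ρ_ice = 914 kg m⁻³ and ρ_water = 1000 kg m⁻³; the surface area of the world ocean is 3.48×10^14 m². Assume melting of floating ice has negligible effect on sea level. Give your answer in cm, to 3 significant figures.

The Sela ice shelf system is floating and already displaces its own weight of water, so its melt adds essentially nothing to sea level.
Lunos: 7370 km³ × (914/1000) = 6736 km³ of water.
Vinos: 2.27×10^5 km³ × (914/1000) = 2.075×10^5 km³ of water.
Total added water ≈ 2.142×10^14 m³ over 3.48×10^14 m² → Δh = 0.616 m = 61.6 cm.

≈ 61.6 cm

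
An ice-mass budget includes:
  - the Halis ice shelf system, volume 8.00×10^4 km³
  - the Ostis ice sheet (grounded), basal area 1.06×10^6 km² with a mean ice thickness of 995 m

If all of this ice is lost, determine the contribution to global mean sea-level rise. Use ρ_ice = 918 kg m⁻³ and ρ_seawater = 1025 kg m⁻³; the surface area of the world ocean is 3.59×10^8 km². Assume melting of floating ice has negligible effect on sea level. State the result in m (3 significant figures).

≈ 2.63 m

The Halis ice shelf system is floating and already displaces its own weight of water, so its melt adds essentially nothing to sea level.
Ostis: ice volume = 1.06×10^6 km² × 995 m = 1.055×10^6 km³; 1.055×10^6 × (918/1025) = 9.446×10^5 km³ of water.
Total added water ≈ 9.446×10^14 m³ over 3.59×10^14 m² → Δh = 2.63 m.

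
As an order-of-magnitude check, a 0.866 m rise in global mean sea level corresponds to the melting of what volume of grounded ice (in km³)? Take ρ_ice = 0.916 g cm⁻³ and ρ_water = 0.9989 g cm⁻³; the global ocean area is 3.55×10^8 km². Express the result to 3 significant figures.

≈ 3.35×10^5 km³

Required water volume = Δh × A = 0.866 m × 3.55×10^14 m² = 3.074×10^14 m³ = 3.074×10^5 km³.
Ice volume = water volume × ρ_w/ρ_ice = 3.074×10^5 × 998.9/916 = 3.35×10^5 km³.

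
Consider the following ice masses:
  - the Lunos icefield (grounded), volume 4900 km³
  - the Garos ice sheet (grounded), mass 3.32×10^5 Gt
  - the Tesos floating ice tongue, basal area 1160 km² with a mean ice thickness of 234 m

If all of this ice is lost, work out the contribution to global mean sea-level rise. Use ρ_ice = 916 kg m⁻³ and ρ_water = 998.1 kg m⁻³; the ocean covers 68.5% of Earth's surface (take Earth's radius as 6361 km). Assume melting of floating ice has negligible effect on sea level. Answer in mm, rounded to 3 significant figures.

Lunos: 4900 km³ × (916/998.1) = 4497 km³ of water.
Garos: 3.32×10^5 Gt = 3.320×10^17 kg; dividing by ρ_w = 998.1 kg m⁻³ gives 3.326×10^14 m³ of water.
The Tesos floating ice tongue is floating and already displaces its own weight of water, so its melt adds essentially nothing to sea level.
Total added water ≈ 3.371×10^14 m³ over 3.48×10^14 m² → Δh = 0.968 m = 968 mm.

≈ 968 mm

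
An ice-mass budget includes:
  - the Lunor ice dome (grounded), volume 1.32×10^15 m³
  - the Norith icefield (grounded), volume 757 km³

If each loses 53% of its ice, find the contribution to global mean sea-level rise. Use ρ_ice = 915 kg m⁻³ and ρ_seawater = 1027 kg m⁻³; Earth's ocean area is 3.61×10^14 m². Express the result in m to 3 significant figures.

≈ 1.73 m

Lunor: 0.53 × 1.32×10^15 m³ × (915/1027) = 6.233×10^14 m³ of water.
Norith: 0.53 × 757 km³ × (915/1027) = 357.5 km³ of water.
Total added water ≈ 6.237×10^14 m³ over 3.61×10^14 m² → Δh = 1.73 m.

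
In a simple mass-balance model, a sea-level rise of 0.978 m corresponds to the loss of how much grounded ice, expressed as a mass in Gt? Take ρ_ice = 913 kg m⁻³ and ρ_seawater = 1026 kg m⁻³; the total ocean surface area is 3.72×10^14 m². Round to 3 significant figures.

≈ 3.73×10^5 Gt

Required water volume = Δh × A = 0.978 m × 3.72×10^14 m² = 3.638×10^14 m³.
ρ_w = 1026 kg m⁻³, so the mass of water = 3.638×10^14 m³ × 1026 kg m⁻³ = 3.733×10^17 kg = 3.73×10^5 Gt (and the same mass of ice, by conservation).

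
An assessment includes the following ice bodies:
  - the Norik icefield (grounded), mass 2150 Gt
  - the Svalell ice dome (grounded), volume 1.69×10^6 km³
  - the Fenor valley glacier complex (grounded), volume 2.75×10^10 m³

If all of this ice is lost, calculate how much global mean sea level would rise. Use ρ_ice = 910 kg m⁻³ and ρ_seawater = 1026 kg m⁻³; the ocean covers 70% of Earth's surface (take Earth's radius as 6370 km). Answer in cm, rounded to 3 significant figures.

≈ 421 cm

Norik: 2150 Gt = 2.150×10^15 kg; dividing by ρ_w = 1026 kg m⁻³ gives 2.096×10^12 m³ of water.
Svalell: 1.69×10^6 km³ × (910/1026) = 1.499×10^6 km³ of water.
Fenor: 2.75×10^10 m³ × (910/1026) = 2.439×10^10 m³ of water.
Total added water ≈ 1.501×10^15 m³ over 3.57×10^14 m² → Δh = 4.21 m = 421 cm.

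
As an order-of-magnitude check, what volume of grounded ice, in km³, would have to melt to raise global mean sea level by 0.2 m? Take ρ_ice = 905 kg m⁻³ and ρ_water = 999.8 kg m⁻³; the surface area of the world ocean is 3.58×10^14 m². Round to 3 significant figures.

Required water volume = Δh × A = 0.2 m × 3.58×10^14 m² = 7.160×10^13 m³ = 7.160×10^4 km³.
Ice volume = water volume × ρ_w/ρ_ice = 7.160×10^4 × 999.8/905 = 7.91×10^4 km³.

≈ 7.91×10^4 km³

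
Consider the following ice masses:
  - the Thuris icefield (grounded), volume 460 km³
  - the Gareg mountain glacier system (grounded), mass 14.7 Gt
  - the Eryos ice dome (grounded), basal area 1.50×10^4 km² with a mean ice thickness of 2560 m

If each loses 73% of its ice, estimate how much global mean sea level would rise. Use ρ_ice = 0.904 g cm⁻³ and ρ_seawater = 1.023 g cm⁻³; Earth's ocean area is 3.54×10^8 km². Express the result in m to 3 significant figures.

≈ 0.0708 m

Thuris: 0.73 × 460 km³ × (904/1023) = 296.7 km³ of water.
Gareg: 0.73 × 14.7 Gt = 1.073×10^13 kg; dividing by ρ_w = 1.023 g cm⁻³ = 1023 kg m⁻³ gives 1.049×10^10 m³ of water.
Eryos: ice volume = 1.50×10^4 km² × 2560 m = 3.840×10^4 km³; 0.73 × 3.840×10^4 × (904/1023) = 2.477×10^4 km³ of water.
Total added water ≈ 2.508×10^13 m³ over 3.54×10^14 m² → Δh = 0.0708 m.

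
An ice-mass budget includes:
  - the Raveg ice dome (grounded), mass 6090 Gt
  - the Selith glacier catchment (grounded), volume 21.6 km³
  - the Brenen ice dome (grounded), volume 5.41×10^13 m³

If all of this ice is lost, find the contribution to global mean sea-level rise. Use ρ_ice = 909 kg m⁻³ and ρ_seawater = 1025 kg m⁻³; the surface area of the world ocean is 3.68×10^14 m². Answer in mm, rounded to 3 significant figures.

≈ 147 mm

Raveg: 6090 Gt = 6.090×10^15 kg; dividing by ρ_w = 1025 kg m⁻³ gives 5.941×10^12 m³ of water.
Selith: 21.6 km³ × (909/1025) = 19.16 km³ of water.
Brenen: 5.41×10^13 m³ × (909/1025) = 4.798×10^13 m³ of water.
Total added water ≈ 5.394×10^13 m³ over 3.68×10^14 m² → Δh = 0.147 m = 147 mm.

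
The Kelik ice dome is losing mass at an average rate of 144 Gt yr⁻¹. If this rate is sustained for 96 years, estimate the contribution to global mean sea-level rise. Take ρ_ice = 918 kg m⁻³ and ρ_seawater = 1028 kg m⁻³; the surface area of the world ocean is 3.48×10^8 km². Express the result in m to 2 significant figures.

≈ 0.039 m

Total mass lost = 144 Gt/yr × 96 yr = 1.382×10^4 Gt = 1.382×10^16 kg.
ρ_w = 1028 kg m⁻³, so water volume = 1.382×10^16 / 1028 = 1.345×10^13 m³.
Δh = 1.345×10^13 / 3.48×10^14 = 0.0386 m.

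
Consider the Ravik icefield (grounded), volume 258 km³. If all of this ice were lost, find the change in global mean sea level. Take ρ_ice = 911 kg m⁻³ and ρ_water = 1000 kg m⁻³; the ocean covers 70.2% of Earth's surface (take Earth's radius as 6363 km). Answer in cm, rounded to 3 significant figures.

≈ 0.0658 cm

Ravik: 258 km³ × (911/1000) = 235.0 km³ of water.
Spread over 3.57×10^14 m² of ocean, Δh = 2.350×10^11 / 3.57×10^14 = 6.58×10^-4 m = 0.0658 cm.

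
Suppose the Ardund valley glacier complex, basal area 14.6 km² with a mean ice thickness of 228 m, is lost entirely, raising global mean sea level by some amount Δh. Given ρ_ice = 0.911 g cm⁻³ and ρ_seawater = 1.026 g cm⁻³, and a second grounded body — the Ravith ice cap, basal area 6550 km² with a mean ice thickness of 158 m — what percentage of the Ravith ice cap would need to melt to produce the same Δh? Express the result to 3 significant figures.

≈ 0.322 %

Equal sea-level rise means equal mass of meltwater, i.e. equal mass of ice lost.
Ice mass of Ardund: 3.033×10^12 kg; ice mass of Ravith: 9.428×10^14 kg.
Fraction required = 3.033×10^12 / 9.428×10^14 = 3.22×10^-3 → 0.322 %.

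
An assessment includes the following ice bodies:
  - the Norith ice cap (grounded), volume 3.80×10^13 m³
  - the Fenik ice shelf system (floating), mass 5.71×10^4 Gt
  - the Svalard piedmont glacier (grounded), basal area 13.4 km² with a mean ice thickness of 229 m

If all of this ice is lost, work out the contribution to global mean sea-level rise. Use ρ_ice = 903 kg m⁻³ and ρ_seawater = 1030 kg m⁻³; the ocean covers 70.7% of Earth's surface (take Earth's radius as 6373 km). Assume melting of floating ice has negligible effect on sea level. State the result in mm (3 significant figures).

≈ 92.3 mm

Norith: 3.80×10^13 m³ × (903/1030) = 3.331×10^13 m³ of water.
The Fenik ice shelf system is floating and already displaces its own weight of water, so its melt adds essentially nothing to sea level.
Svalard: ice volume = 13.4 km² × 229 m = 3.069 km³; 3.069 × (903/1030) = 2.690 km³ of water.
Total added water ≈ 3.332×10^13 m³ over 3.61×10^14 m² → Δh = 0.0923 m = 92.3 mm.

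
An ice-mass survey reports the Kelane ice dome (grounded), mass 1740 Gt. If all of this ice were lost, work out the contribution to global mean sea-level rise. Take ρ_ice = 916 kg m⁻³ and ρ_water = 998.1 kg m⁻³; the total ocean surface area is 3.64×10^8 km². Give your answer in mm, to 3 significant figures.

Kelane: 1740 Gt = 1.740×10^15 kg; dividing by ρ_w = 998.1 kg m⁻³ gives 1.743×10^12 m³ of water.
Spread over 3.64×10^14 m² of ocean, Δh = 1.743×10^12 / 3.64×10^14 = 4.79×10^-3 m = 4.79 mm.

≈ 4.79 mm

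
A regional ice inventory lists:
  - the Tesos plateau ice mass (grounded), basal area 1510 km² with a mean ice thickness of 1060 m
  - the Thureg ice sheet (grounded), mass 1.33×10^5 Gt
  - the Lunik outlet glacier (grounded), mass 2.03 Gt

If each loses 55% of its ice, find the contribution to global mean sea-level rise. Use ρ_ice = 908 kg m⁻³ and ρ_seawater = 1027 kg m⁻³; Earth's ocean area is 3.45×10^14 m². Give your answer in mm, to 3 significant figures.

Tesos: ice volume = 1510 km² × 1060 m = 1601 km³; 0.55 × 1601 × (908/1027) = 778.3 km³ of water.
Thureg: 0.55 × 1.33×10^5 Gt = 7.315×10^16 kg; dividing by ρ_w = 1027 kg m⁻³ gives 7.123×10^13 m³ of water.
Lunik: 0.55 × 2.03 Gt = 1.116×10^12 kg; dividing by ρ_w = 1027 kg m⁻³ gives 1.087×10^9 m³ of water.
Total added water ≈ 7.201×10^13 m³ over 3.45×10^14 m² → Δh = 0.209 m = 209 mm.

≈ 209 mm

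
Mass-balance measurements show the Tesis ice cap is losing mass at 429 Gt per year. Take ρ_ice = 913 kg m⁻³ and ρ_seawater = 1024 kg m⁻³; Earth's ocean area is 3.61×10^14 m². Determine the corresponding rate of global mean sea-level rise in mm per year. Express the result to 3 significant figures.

ρ_w = 1024 kg m⁻³. Annual water volume added = 429 Gt / ρ_w = 4.290×10^14 kg / 1024 kg m⁻³ = 4.189×10^11 m³.
Δh per year = 4.189×10^11 / 3.61×10^14 = 1.16×10^-3 m = 1.16 mm.

≈ 1.16 mm/yr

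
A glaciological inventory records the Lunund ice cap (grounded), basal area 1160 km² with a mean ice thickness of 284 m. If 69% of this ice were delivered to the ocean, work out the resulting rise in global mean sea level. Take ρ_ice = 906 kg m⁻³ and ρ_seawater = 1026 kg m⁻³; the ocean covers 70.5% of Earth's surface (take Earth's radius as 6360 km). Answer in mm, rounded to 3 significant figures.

Lunund: ice volume = 1160 km² × 284 m = 329.4 km³; 0.69 × 329.4 × (906/1026) = 200.7 km³ of water.
Spread over 3.58×10^14 m² of ocean, Δh = 2.007×10^11 / 3.58×10^14 = 5.60×10^-4 m = 0.560 mm.

≈ 0.560 mm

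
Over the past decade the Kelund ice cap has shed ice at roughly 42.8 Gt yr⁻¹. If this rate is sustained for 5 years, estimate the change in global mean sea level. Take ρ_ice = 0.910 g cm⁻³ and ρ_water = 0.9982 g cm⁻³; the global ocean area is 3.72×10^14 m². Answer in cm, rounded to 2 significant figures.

≈ 0.058 cm

Total mass lost = 42.8 Gt/yr × 5 yr = 214.0 Gt = 2.140×10^14 kg.
ρ_w = 0.9982 g cm⁻³ = 998.2 kg m⁻³, so water volume = 2.140×10^14 / 998.2 = 2.144×10^11 m³.
Δh = 2.144×10^11 / 3.72×10^14 = 5.76×10^-4 m = 0.058 cm.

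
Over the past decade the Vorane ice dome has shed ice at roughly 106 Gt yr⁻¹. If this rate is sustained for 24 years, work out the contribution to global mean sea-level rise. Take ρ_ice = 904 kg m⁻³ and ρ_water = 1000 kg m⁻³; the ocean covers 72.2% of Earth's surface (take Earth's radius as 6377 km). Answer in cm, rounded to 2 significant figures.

Total mass lost = 106 Gt/yr × 24 yr = 2544 Gt = 2.544×10^15 kg.
ρ_w = 1000 kg m⁻³, so water volume = 2.544×10^15 / 1000 = 2.544×10^12 m³.
Δh = 2.544×10^12 / 3.69×10^14 = 6.90×10^-3 m = 0.69 cm.

≈ 0.69 cm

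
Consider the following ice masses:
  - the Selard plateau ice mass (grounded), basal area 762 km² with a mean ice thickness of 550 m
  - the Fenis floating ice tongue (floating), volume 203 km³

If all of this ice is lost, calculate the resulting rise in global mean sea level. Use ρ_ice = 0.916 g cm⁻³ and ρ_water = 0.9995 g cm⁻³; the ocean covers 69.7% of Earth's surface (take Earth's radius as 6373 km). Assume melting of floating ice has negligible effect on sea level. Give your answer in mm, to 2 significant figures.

≈ 1.1 mm

Selard: ice volume = 762 km² × 550 m = 419.1 km³; 419.1 × (916/999.5) = 384.1 km³ of water.
The Fenis floating ice tongue is floating and already displaces its own weight of water, so its melt adds essentially nothing to sea level.
Total added water ≈ 3.841×10^11 m³ over 3.56×10^14 m² → Δh = 1.08×10^-3 m = 1.1 mm.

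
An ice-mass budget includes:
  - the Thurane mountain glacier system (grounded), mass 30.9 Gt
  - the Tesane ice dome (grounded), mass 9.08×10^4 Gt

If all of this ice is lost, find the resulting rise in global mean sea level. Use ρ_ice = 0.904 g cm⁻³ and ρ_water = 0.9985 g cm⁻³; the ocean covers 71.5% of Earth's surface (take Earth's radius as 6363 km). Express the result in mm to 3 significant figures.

Thurane: 30.9 Gt = 3.090×10^13 kg; dividing by ρ_w = 0.9985 g cm⁻³ = 998.5 kg m⁻³ gives 3.095×10^10 m³ of water.
Tesane: 9.08×10^4 Gt = 9.080×10^16 kg; dividing by ρ_w = 998.5 kg m⁻³ gives 9.094×10^13 m³ of water.
Total added water ≈ 9.097×10^13 m³ over 3.64×10^14 m² → Δh = 0.250 m = 250 mm.

≈ 250 mm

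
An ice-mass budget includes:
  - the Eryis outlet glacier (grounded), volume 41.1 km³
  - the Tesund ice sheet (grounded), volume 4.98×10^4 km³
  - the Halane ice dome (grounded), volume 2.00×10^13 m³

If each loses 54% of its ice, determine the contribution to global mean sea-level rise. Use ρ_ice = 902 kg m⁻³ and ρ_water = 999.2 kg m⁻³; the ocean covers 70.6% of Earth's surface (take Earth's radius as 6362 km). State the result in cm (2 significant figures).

Eryis: 0.54 × 41.1 km³ × (902/999.2) = 20.04 km³ of water.
Tesund: 0.54 × 4.98×10^4 km³ × (902/999.2) = 2.428×10^4 km³ of water.
Halane: 0.54 × 2.00×10^13 m³ × (902/999.2) = 9.749×10^12 m³ of water.
Total added water ≈ 3.405×10^13 m³ over 3.59×10^14 m² → Δh = 0.0948 m = 9.5 cm.

≈ 9.5 cm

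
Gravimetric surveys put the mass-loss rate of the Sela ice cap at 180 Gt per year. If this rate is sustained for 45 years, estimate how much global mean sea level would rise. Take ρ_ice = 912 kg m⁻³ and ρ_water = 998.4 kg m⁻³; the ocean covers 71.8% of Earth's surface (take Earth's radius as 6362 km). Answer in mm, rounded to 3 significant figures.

Total mass lost = 180 Gt/yr × 45 yr = 8100 Gt = 8.100×10^15 kg.
ρ_w = 998.4 kg m⁻³, so water volume = 8.100×10^15 / 998.4 = 8.113×10^12 m³.
Δh = 8.113×10^12 / 3.65×10^14 = 0.0222 m = 22.2 mm.

≈ 22.2 mm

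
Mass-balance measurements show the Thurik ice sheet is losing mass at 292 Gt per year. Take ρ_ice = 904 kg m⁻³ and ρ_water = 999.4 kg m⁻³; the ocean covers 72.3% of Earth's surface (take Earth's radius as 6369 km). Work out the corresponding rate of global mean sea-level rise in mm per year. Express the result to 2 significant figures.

≈ 0.79 mm/yr

ρ_w = 999.4 kg m⁻³. Annual water volume added = 292 Gt / ρ_w = 2.920×10^14 kg / 999.4 kg m⁻³ = 2.922×10^11 m³.
Δh per year = 2.922×10^11 / 3.69×10^14 = 7.93×10^-4 m = 0.79 mm.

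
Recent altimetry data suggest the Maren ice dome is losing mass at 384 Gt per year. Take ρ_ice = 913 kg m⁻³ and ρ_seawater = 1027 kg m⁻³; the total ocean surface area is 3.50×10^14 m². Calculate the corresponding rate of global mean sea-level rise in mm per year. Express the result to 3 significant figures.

ρ_w = 1027 kg m⁻³. Annual water volume added = 384 Gt / ρ_w = 3.840×10^14 kg / 1027 kg m⁻³ = 3.739×10^11 m³.
Δh per year = 3.739×10^11 / 3.50×10^14 = 1.07×10^-3 m = 1.07 mm.

≈ 1.07 mm/yr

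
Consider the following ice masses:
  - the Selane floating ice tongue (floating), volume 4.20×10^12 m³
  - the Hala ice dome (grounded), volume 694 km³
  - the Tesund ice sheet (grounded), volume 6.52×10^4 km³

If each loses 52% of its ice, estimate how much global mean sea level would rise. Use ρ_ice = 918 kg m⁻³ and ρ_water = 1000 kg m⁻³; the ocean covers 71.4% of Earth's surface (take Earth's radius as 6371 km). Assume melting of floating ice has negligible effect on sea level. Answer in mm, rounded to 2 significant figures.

The Selane floating ice tongue is floating and already displaces its own weight of water, so its melt adds essentially nothing to sea level.
Hala: 0.52 × 694 km³ × (918/1000) = 331.3 km³ of water.
Tesund: 0.52 × 6.52×10^4 km³ × (918/1000) = 3.112×10^4 km³ of water.
Total added water ≈ 3.146×10^13 m³ over 3.64×10^14 m² → Δh = 0.0864 m = 86 mm.

≈ 86 mm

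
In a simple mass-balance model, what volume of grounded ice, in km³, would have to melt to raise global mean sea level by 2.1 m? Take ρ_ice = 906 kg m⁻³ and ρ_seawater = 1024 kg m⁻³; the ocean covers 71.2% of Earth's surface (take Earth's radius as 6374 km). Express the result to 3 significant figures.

≈ 8.63×10^5 km³

Required water volume = Δh × A = 2.1 m × 3.64×10^14 m² = 7.634×10^14 m³ = 7.634×10^5 km³.
Ice volume = water volume × ρ_w/ρ_ice = 7.634×10^5 × 1024/906 = 8.63×10^5 km³.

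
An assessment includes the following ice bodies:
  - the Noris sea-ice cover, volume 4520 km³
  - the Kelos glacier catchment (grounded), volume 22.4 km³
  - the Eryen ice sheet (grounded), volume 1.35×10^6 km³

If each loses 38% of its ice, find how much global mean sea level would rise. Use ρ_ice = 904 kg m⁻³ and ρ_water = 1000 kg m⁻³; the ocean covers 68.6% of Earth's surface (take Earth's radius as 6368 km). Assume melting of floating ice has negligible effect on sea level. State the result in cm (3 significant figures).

≈ 133 cm

The Noris sea-ice cover is floating and already displaces its own weight of water, so its melt adds essentially nothing to sea level.
Kelos: 0.38 × 22.4 km³ × (904/1000) = 7.695 km³ of water.
Eryen: 0.38 × 1.35×10^6 km³ × (904/1000) = 4.638×10^5 km³ of water.
Total added water ≈ 4.638×10^14 m³ over 3.50×10^14 m² → Δh = 1.33 m = 133 cm.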